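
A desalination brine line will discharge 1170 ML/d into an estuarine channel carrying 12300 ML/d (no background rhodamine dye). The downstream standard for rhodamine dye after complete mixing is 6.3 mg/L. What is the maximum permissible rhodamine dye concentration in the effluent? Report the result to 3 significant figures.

At the limit, (Qr·Cr + Qe·Cₑ)/(Qr + Qe) = 6.3:
Cₑ = (13470·6.3 − 12300·0) / 1170 = 72.53 mg/L.

72.5 mg/L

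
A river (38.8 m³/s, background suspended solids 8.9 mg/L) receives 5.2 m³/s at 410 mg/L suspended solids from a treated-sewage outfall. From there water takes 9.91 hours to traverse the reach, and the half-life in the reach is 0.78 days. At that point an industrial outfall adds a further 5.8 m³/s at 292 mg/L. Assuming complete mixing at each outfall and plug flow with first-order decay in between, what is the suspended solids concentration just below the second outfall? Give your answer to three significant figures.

68.5 mg/L

Flow-weighted average: C = (38.80·8.900 + 5.200·410.0) / 44.00 = 2477/44.00 = 56.30 mg/L; combined flow 44.00 m³/s.
Half-life 0.78 d → k = ln 2 / 0.78 = 0.8887 d⁻¹.
Applying C = C₀e^(−kt): 56.30 × 0.6929 = 39.01 mg/L.
Second outfall: C = (44.00·39.01 + 5.800·292.0)/49.80 = 68.47 mg/L.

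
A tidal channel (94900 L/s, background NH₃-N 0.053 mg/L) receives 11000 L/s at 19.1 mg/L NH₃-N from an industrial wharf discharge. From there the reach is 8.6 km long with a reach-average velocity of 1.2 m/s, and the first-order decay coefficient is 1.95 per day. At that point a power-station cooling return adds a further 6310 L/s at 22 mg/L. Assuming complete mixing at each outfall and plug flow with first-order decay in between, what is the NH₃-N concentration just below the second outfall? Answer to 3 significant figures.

After mixing, C = (94900·0.05300 + 11000·19.10) / 105900 = 215100/105900 = 2.031 mg/L; combined flow 105900 L/s.
Travel time t = 8.6·1000 / 1.2 = 7167 s = 1.991 h.
First-order decay: C = 2.031·exp(−k·t) = 2.031·0.8507 = 1.728 mg/L.
At the second outfall, C = (105900·1.728 + 6310·22.00) / (105900 + 6310) = 2.868 mg/L.

2.87 mg/L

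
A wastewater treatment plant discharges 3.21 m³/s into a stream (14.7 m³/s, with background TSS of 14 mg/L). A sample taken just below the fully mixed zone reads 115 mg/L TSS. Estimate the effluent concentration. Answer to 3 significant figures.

Mass balance: 14.70·14.00 + 3.210·Cₑ = 17.91·115.0
→ Cₑ = (17.91·115.0 − 14.70·14.00) / 3.210 = 577.5 mg/L.

578 mg/L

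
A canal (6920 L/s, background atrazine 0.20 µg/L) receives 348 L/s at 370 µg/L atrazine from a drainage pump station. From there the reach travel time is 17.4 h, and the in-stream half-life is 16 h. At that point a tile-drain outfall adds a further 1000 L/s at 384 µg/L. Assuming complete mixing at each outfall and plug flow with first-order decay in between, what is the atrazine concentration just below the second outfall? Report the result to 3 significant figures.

53.9 µg/L

Flow-weighted average: C = (6920·0.2000 + 348.0·370.0) / 7268 = 130100/7268 = 17.91 µg/L; combined flow 7268 L/s.
Half-life 16 h → k = ln 2 / 16 = 0.04332 h⁻¹ = 1.040 d⁻¹.
Decay over the reach: 17.91·exp(−kt) = 17.91·0.4706 = 8.426 µg/L.
At the second outfall, C = (7268·8.426 + 1000·384.0) / (7268 + 1000) = 53.85 µg/L.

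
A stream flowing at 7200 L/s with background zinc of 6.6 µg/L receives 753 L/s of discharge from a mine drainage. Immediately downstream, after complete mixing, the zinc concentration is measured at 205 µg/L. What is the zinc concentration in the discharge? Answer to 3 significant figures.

2100 µg/L

Mass balance: 7200·6.600 + 753.0·Cₑ = 7953·205.0
→ Cₑ = (7953·205.0 − 7200·6.600) / 753.0 = 2102 µg/L.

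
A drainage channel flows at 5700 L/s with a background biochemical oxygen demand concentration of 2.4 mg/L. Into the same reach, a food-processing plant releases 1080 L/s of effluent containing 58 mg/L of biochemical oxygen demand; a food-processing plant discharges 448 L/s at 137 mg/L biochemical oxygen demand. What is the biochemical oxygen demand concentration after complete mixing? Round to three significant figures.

After mixing, C = (5700·2.400 + 1080·58.00 + 448.0·137.0) / 7228 = 137700/7228 = 19.05 mg/L.

19.1 mg/L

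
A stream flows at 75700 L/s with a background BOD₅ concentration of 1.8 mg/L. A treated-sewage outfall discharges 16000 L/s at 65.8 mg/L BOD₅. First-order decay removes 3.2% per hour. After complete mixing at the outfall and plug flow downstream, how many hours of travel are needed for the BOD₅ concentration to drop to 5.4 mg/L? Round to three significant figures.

26.9 h

Flow-weighted average: C = (75700·1.800 + 16000·65.80) / 91700 = 1189000/91700 = 12.97 mg/L.
3.2%/h lost → k = −ln(1 − 0.032) = 0.03252 h⁻¹.
12.97·exp(−k·t) = 5.4 → t = ln(12.97/5.4)/k = 96960 s = 26.93 h.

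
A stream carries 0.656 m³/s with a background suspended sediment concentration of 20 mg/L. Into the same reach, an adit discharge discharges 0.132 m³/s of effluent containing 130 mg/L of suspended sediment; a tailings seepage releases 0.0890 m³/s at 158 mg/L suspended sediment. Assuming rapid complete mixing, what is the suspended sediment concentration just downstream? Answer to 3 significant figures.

Mixed concentration C = ΣQC/ΣQ = (0.6560·20.00 + 0.1320·130.0 + 0.08900·158.0) / 0.8770 = 44.34/0.8770 = 50.56 mg/L.

50.6 mg/L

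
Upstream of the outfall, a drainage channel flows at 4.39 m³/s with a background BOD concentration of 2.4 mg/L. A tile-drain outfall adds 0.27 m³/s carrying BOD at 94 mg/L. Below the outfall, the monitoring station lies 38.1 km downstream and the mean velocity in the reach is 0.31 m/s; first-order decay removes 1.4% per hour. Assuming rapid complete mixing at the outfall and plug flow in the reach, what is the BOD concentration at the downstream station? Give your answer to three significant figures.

4.76 mg/L

Mixed concentration C = ΣQC/ΣQ = (4.390·2.400 + 0.2700·94.00) / 4.660 = 35.92/4.660 = 7.707 mg/L.
Travel time t = 38.1·1000 / 0.31 = 122900 s = 34.14 h.
1.4%/h lost → k = −ln(1 − 0.014) = 0.01410 h⁻¹.
After decay, C = 7.707 × e^(−kt) = 7.707 × 0.6180 = 4.763 mg/L.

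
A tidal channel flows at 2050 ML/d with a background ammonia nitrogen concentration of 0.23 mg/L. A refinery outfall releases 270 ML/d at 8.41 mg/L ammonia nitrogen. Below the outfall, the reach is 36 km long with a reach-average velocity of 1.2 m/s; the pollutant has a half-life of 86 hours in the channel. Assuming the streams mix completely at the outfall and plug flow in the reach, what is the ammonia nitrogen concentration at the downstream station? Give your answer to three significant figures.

Mixed concentration C = ΣQC/ΣQ = (2050·0.2300 + 270.0·8.410) / 2320 = 2742/2320 = 1.182 mg/L.
Travel time t = 36·1000 / 1.2 = 30000 s = 8.333 h.
Half-life 86 h → k = ln 2 / 86 = 0.008060 h⁻¹ = 0.1934 d⁻¹.
First-order decay: C = 1.182·exp(−k·t) = 1.182·0.9350 = 1.105 mg/L.

1.11 mg/L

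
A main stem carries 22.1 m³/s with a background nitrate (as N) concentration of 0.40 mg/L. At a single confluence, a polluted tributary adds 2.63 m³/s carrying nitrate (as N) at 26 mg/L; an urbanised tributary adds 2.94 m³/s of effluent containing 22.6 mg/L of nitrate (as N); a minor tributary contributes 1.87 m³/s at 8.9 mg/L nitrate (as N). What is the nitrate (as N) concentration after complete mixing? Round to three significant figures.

Conservation of mass: C = (22.10·0.4000 + 2.630·26.00 + 2.940·22.60 + 1.870·8.900) / 29.54 = 160.3/29.54 = 5.427 mg/L.

5.43 mg/L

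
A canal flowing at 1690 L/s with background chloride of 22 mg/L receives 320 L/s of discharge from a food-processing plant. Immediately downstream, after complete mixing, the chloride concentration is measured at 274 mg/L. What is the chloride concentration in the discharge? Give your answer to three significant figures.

Mass balance: 1690·22.00 + 320.0·Cₑ = 2010·274.0
→ Cₑ = (2010·274.0 − 1690·22.00) / 320.0 = 1605 mg/L.

1600 mg/L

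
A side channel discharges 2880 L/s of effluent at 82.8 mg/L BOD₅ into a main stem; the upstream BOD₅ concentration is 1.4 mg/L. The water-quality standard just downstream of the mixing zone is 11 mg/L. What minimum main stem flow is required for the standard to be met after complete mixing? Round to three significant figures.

Set C_mix = 11: (Q·1.400 + 2880·82.80) / (Q + 2880) = 11
→ Q = 2880·(82.80 − 11)/(11 − 1.400) = 21540 L/s.

21500 L/s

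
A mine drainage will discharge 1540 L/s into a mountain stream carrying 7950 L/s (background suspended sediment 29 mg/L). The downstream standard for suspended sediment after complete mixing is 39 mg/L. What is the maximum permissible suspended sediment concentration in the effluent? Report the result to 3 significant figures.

90.6 mg/L

At the limit, (Qr·Cr + Qe·Cₑ)/(Qr + Qe) = 39:
Cₑ = (9490·39 − 7950·29.00) / 1540 = 90.62 mg/L.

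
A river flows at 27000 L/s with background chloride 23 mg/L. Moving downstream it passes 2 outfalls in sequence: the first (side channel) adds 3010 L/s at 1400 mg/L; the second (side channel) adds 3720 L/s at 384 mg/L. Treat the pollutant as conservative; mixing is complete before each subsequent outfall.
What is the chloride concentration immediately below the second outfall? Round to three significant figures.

186 mg/L

Outfall 1: combined Q = 30010 L/s; C = (27000·23.00 + 3010·1400)/30010 = 161.1 mg/L.
Outfall 2: combined Q = 33730 L/s; C = (30010·161.1 + 3720·384.0)/33730 = 185.7 mg/L.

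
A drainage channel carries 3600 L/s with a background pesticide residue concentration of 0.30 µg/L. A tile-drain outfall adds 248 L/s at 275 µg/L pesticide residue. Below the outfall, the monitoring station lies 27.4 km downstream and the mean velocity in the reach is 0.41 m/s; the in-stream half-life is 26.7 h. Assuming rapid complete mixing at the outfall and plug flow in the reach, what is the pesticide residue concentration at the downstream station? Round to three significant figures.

Mixed concentration C = ΣQC/ΣQ = (3600·0.3000 + 248.0·275.0) / 3848 = 69280/3848 = 18.00 µg/L.
Travel time t = 27.4·1000 / 0.41 = 66830 s = 18.56 h.
Half-life 26.7 h → k = ln 2 / 26.7 = 0.02596 h⁻¹ = 0.6231 d⁻¹.
First-order decay: C = 18.00·exp(−k·t) = 18.00·0.6176 = 11.12 µg/L.

11.1 µg/L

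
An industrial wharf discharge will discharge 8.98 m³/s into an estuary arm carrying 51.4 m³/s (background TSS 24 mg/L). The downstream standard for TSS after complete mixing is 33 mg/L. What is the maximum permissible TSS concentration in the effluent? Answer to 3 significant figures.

At the limit, (Qr·Cr + Qe·Cₑ)/(Qr + Qe) = 33:
Cₑ = (60.38·33 − 51.40·24.00) / 8.980 = 84.51 mg/L.

84.5 mg/L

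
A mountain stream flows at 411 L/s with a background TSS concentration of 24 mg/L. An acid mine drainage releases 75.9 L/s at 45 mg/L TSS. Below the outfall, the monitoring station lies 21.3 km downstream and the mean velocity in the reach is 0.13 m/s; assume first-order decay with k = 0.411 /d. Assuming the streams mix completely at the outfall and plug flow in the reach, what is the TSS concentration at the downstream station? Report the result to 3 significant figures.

Flow-weighted average: C = (411.0·24.00 + 75.90·45.00) / 486.9 = 13280/486.9 = 27.27 mg/L.
Travel time t = 21.3·1000 / 0.13 = 163800 s = 45.51 h.
After decay, C = 27.27 × e^(−kt) = 27.27 × 0.4587 = 12.51 mg/L.

12.5 mg/L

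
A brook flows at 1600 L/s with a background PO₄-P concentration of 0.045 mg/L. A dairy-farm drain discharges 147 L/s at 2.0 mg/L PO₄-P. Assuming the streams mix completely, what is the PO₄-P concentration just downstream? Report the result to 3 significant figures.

Mass balance: C = (1600·0.04500 + 147.0·2.000) / 1747 = 366.0/1747 = 0.2095 mg/L.

0.210 mg/L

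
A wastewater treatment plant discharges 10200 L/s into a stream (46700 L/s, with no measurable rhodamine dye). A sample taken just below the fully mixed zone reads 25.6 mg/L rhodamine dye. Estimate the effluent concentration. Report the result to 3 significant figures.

143 mg/L

Mass balance: 46700·0 + 10200·Cₑ = 56900·25.60
→ Cₑ = (56900·25.60 − 46700·0) / 10200 = 142.8 mg/L.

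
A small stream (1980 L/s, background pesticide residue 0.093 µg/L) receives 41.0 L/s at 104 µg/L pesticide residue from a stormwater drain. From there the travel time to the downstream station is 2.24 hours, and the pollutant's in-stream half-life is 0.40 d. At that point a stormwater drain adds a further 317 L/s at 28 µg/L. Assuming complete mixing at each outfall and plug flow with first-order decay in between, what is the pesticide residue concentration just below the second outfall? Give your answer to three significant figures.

5.41 µg/L

Flow-weighted average: C = (1980·0.09300 + 41.00·104.0) / 2021 = 4448/2021 = 2.201 µg/L; combined flow 2021 L/s.
Half-life 0.40 d → k = ln 2 / 0.40 = 1.733 d⁻¹.
First-order decay: C = 2.201·exp(−k·t) = 2.201·0.8507 = 1.872 µg/L.
Second outfall: C = (2021·1.872 + 317.0·28.00)/2338 = 5.415 µg/L.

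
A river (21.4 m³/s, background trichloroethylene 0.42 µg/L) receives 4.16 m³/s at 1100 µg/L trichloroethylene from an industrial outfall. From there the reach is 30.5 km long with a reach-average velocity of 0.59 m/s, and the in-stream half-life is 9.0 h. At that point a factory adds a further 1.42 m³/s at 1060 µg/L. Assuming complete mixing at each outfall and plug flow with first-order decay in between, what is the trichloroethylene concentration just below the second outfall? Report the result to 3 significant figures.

112 µg/L

Mass balance: C = (21.40·0.4200 + 4.160·1100) / 25.56 = 4585/25.56 = 179.4 µg/L; combined flow 25.56 m³/s.
Travel time t = 30.5·1000 / 0.59 = 51690 s = 14.36 h.
Half-life 9.0 h → k = ln 2 / 9.0 = 0.07702 h⁻¹ = 1.848 d⁻¹.
Applying C = C₀e^(−kt): 179.4 × 0.3309 = 59.36 µg/L.
Second outfall: C = (25.56·59.36 + 1.420·1060)/26.98 = 112.0 µg/L.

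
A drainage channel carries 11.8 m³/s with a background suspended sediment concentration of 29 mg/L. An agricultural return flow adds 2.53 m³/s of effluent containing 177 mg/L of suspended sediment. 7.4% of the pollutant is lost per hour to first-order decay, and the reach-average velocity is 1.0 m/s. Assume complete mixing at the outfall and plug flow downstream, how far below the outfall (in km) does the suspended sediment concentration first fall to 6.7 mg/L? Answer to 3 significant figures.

Mixed concentration C = ΣQC/ΣQ = (11.80·29.00 + 2.530·177.0) / 14.33 = 790.0/14.33 = 55.13 mg/L.
7.4%/h lost → k = −ln(1 − 0.074) = 0.07688 h⁻¹.
Set 55.13·exp(−k·t) = 6.7 → t = ln(55.13/6.7)/k = 98690 s = 27.41 h.
Distance = v·t = 1.0·98690 = 98690 m = 98.69 km.

98.7 km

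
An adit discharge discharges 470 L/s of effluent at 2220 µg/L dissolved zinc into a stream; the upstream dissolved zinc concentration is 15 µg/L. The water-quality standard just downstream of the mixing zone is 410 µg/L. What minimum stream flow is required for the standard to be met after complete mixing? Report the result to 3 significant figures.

2150 L/s

Set C_mix = 410: (Q·15.00 + 470.0·2220) / (Q + 470.0) = 410
→ Q = 470.0·(2220 − 410)/(410 − 15.00) = 2154 L/s.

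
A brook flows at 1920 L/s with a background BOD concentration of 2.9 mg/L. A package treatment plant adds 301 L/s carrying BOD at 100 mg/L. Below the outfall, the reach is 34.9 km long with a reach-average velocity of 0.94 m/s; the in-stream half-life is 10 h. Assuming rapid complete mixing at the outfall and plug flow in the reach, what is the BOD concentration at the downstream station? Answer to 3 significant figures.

7.86 mg/L

Flow-weighted average: C = (1920·2.900 + 301.0·100.0) / 2221 = 35670/2221 = 16.06 mg/L.
Travel time t = 34.9·1000 / 0.94 = 37130 s = 10.31 h.
Half-life 10 h → k = ln 2 / 10 = 0.06931 h⁻¹ = 1.664 d⁻¹.
First-order decay: C = 16.06·exp(−k·t) = 16.06·0.4893 = 7.857 mg/L.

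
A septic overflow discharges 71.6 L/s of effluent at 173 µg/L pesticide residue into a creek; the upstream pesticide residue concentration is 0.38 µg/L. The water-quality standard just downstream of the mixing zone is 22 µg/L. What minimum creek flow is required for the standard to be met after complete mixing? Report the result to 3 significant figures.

500 L/s

Set C_mix = 22: (Q·0.3800 + 71.60·173.0) / (Q + 71.60) = 22
→ Q = 71.60·(173.0 − 22)/(22 − 0.3800) = 500.1 L/s.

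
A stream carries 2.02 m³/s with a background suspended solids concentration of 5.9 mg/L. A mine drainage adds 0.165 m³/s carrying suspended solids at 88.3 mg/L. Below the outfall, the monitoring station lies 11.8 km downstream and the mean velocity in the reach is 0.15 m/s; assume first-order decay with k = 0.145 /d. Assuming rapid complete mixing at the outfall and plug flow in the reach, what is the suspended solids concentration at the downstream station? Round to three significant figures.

Mass balance: C = (2.020·5.900 + 0.1650·88.30) / 2.185 = 26.49/2.185 = 12.12 mg/L.
Travel time t = 11.8·1000 / 0.15 = 78670 s = 21.85 h.
After decay, C = 12.12 × e^(−kt) = 12.12 × 0.8763 = 10.62 mg/L.

10.6 mg/L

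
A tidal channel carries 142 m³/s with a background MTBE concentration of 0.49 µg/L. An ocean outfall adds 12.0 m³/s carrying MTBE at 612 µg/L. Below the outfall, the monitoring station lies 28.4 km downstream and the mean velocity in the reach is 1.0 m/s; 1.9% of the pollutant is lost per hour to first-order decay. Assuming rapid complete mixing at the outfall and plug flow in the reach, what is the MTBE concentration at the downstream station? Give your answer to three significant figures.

After mixing, C = (142.0·0.4900 + 12.00·612.0) / 154.0 = 7414/154.0 = 48.14 µg/L.
Travel time t = 28.4·1000 / 1.0 = 28400 s = 7.889 h.
1.9%/h lost → k = −ln(1 − 0.019) = 0.01918 h⁻¹.
First-order decay: C = 48.14·exp(−k·t) = 48.14·0.8596 = 41.38 µg/L.

41.4 µg/L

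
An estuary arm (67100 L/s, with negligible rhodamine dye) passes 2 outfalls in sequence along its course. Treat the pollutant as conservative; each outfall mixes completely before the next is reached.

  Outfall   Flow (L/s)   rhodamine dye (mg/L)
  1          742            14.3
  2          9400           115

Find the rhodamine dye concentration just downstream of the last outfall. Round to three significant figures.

14.1 mg/L

Below outfall 1: Q → 67840 L/s, C = (67100·0 + 742.0·14.30)/67840 = 0.1564 mg/L.
Below outfall 2: Q → 77240 L/s, C = (67840·0.1564 + 9400·115.0)/77240 = 14.13 mg/L.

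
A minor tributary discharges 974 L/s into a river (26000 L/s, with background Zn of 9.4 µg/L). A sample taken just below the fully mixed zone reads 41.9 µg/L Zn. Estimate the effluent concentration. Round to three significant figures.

Mass balance: 26000·9.400 + 974.0·Cₑ = 26970·41.90
→ Cₑ = (26970·41.90 − 26000·9.400) / 974.0 = 909.5 µg/L.

909 µg/L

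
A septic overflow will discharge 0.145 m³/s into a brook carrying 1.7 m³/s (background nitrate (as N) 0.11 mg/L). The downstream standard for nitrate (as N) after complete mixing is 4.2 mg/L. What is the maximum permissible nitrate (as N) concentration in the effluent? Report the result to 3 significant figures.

52.2 mg/L

At the limit, (Qr·Cr + Qe·Cₑ)/(Qr + Qe) = 4.2:
Cₑ = (1.845·4.2 − 1.700·0.1100) / 0.1450 = 52.15 mg/L.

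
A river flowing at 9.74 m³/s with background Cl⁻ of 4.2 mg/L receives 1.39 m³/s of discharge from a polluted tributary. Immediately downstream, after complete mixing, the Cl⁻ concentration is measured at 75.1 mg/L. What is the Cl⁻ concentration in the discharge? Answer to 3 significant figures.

572 mg/L

Mass balance: 9.740·4.200 + 1.390·Cₑ = 11.13·75.10
→ Cₑ = (11.13·75.10 − 9.740·4.200) / 1.390 = 571.9 mg/L.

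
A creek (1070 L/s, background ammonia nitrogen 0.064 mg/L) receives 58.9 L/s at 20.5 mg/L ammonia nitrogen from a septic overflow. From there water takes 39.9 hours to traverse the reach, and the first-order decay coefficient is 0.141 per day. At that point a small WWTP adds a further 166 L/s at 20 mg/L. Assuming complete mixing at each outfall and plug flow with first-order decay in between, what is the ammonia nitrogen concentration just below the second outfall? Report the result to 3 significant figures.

3.34 mg/L

After mixing, C = (1070·0.06400 + 58.90·20.50) / 1129 = 1276/1129 = 1.130 mg/L; combined flow 1129 L/s.
First-order decay: C = 1.130·exp(−k·t) = 1.130·0.7910 = 0.8941 mg/L.
Second outfall: C = (1129·0.8941 + 166.0·20.00)/1295 = 3.343 mg/L.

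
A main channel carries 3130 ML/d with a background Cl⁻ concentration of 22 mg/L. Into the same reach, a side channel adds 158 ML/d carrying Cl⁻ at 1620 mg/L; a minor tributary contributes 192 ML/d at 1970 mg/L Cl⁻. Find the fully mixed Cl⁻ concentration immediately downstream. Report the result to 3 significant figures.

Conservation of mass: C = (3130·22.00 + 158.0·1620 + 192.0·1970) / 3480 = 703100/3480 = 202.0 mg/L.

202 mg/L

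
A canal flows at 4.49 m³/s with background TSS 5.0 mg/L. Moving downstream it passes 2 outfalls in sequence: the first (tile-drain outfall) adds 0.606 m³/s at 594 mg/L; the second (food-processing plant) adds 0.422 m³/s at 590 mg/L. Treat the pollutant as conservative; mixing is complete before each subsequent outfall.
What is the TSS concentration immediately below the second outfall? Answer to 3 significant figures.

114 mg/L

Outfall 1: combined Q = 5.096 m³/s; C = (4.490·5.000 + 0.6060·594.0)/5.096 = 75.04 mg/L.
Outfall 2: combined Q = 5.518 m³/s; C = (5.096·75.04 + 0.4220·590.0)/5.518 = 114.4 mg/L.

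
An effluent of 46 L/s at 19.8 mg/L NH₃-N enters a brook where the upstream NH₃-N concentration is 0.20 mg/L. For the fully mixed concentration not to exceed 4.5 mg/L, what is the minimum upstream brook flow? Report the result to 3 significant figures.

Set C_mix = 4.5: (Q·0.2000 + 46.00·19.80) / (Q + 46.00) = 4.5
→ Q = 46.00·(19.80 − 4.5)/(4.5 − 0.2000) = 163.7 L/s.

164 L/s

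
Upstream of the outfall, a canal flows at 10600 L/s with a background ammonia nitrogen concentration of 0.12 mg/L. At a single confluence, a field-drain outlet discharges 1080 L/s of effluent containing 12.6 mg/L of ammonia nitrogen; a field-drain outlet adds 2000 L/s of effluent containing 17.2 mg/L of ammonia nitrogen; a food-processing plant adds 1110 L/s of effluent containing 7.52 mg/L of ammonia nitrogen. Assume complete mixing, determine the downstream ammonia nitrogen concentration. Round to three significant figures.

3.90 mg/L

After mixing, C = (10600·0.1200 + 1080·12.60 + 2000·17.20 + 1110·7.520) / 14790 = 57630/14790 = 3.896 mg/L.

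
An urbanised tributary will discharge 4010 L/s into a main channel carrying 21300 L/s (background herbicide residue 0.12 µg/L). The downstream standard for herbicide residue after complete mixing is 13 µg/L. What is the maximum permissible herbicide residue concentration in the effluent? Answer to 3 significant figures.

At the limit, (Qr·Cr + Qe·Cₑ)/(Qr + Qe) = 13:
Cₑ = (25310·13 − 21300·0.1200) / 4010 = 81.41 µg/L.

81.4 µg/L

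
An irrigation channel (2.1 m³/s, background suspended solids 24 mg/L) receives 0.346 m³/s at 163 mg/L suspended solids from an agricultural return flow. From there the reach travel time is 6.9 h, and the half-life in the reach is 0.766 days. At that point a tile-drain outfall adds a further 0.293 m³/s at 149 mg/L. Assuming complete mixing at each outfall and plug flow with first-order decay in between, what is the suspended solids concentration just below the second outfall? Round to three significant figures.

46.0 mg/L

Flow-weighted average: C = (2.100·24.00 + 0.3460·163.0) / 2.446 = 106.8/2.446 = 43.66 mg/L; combined flow 2.446 m³/s.
Half-life 0.766 d → k = ln 2 / 0.766 = 0.9049 d⁻¹.
Decay over the reach: 43.66·exp(−kt) = 43.66·0.7709 = 33.66 mg/L.
Second outfall: C = (2.446·33.66 + 0.2930·149.0)/2.739 = 46.00 mg/L.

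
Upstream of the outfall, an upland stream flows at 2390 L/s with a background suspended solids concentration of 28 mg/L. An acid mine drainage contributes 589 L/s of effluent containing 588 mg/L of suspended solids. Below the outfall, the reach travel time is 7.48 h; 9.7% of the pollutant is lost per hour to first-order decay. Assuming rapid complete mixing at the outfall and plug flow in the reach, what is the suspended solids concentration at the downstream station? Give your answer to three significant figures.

Conservation of mass: C = (2390·28.00 + 589.0·588.0) / 2979 = 413300/2979 = 138.7 mg/L.
9.7%/h lost → k = −ln(1 − 0.097) = 0.1020 h⁻¹.
First-order decay: C = 138.7·exp(−k·t) = 138.7·0.4662 = 64.67 mg/L.

64.7 mg/L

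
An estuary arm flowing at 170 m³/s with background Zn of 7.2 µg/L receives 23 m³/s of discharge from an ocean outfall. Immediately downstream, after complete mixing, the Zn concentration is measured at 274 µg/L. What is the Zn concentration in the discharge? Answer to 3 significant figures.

2250 µg/L

Mass balance: 170.0·7.200 + 23.00·Cₑ = 193.0·274.0
→ Cₑ = (193.0·274.0 − 170.0·7.200) / 23.00 = 2246 µg/L.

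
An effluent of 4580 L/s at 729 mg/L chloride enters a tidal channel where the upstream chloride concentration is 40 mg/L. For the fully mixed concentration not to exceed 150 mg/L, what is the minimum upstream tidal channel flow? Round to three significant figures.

24100 L/s

Set C_mix = 150: (Q·40.00 + 4580·729.0) / (Q + 4580) = 150
→ Q = 4580·(729.0 − 150)/(150 − 40.00) = 24110 L/s.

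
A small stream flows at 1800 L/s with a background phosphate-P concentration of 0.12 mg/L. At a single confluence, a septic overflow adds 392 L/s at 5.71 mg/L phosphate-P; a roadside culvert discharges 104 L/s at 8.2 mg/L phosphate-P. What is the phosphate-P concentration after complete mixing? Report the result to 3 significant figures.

Flow-weighted average: C = (1800·0.1200 + 392.0·5.710 + 104.0·8.200) / 2296 = 3307/2296 = 1.440 mg/L.

1.44 mg/L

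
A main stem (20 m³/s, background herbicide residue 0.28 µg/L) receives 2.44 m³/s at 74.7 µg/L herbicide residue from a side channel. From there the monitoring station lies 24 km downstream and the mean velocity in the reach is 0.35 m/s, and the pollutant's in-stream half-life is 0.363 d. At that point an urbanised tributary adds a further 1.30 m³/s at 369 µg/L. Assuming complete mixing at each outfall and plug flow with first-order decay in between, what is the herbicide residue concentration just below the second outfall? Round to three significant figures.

21.9 µg/L

After mixing, C = (20.00·0.2800 + 2.440·74.70) / 22.44 = 187.9/22.44 = 8.372 µg/L; combined flow 22.44 m³/s.
Travel time t = 24·1000 / 0.35 = 68570 s = 19.05 h.
Half-life 0.363 d → k = ln 2 / 0.363 = 1.909 d⁻¹.
After decay, C = 8.372 × e^(−kt) = 8.372 × 0.2197 = 1.839 µg/L.
At the second outfall, C = (22.44·1.839 + 1.300·369.0) / (22.44 + 1.300) = 21.95 µg/L.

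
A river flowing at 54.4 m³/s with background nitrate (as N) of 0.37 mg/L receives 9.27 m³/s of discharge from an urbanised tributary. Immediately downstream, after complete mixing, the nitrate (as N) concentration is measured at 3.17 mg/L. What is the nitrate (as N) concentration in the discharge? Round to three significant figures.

Mass balance: 54.40·0.3700 + 9.270·Cₑ = 63.67·3.170
→ Cₑ = (63.67·3.170 − 54.40·0.3700) / 9.270 = 19.60 mg/L.

19.6 mg/L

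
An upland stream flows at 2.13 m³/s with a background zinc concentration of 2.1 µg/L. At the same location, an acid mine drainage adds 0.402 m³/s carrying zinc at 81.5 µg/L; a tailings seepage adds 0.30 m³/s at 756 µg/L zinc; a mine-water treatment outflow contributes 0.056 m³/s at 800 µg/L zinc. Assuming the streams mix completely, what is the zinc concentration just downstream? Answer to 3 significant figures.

107 µg/L

Mass balance: C = (2.130·2.100 + 0.4020·81.50 + 0.3000·756.0 + 0.05600·800.0) / 2.888 = 308.8/2.888 = 106.9 µg/L.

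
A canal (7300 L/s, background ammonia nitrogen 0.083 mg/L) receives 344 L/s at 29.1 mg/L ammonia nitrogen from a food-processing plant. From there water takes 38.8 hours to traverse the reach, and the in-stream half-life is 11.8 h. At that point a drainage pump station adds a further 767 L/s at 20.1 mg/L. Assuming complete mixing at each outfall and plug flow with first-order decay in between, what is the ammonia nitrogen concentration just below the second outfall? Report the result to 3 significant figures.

1.96 mg/L

After mixing, C = (7300·0.08300 + 344.0·29.10) / 7644 = 10620/7644 = 1.389 mg/L; combined flow 7644 L/s.
Half-life 11.8 h → k = ln 2 / 11.8 = 0.05874 h⁻¹ = 1.410 d⁻¹.
After decay, C = 1.389 × e^(−kt) = 1.389 × 0.1024 = 0.1422 mg/L.
At the second outfall, C = (7644·0.1422 + 767.0·20.10) / (7644 + 767.0) = 1.962 mg/L.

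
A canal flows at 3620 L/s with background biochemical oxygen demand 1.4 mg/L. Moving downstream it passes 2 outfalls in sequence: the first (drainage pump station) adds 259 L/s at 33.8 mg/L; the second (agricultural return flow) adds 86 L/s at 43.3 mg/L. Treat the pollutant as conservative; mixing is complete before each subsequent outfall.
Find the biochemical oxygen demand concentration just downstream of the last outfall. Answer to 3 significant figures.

Below outfall 1: Q → 3879 L/s, C = (3620·1.400 + 259.0·33.80)/3879 = 3.563 mg/L.
Below outfall 2: Q → 3965 L/s, C = (3879·3.563 + 86.00·43.30)/3965 = 4.425 mg/L.

4.43 mg/L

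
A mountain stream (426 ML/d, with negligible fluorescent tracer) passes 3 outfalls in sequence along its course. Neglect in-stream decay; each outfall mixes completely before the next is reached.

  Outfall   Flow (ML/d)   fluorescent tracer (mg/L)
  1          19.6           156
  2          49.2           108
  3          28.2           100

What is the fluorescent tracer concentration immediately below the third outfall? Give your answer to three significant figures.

21.4 mg/L

After outfall 1: Q = 426.0 + 19.60 = 445.6 ML/d; C = (426.0·0 + 19.60·156.0)/445.6 = 6.862 mg/L.
After outfall 2: Q = 445.6 + 49.20 = 494.8 ML/d; C = (445.6·6.862 + 49.20·108.0)/494.8 = 16.92 mg/L.
After outfall 3: Q = 494.8 + 28.20 = 523.0 ML/d; C = (494.8·16.92 + 28.20·100.0)/523.0 = 21.40 mg/L.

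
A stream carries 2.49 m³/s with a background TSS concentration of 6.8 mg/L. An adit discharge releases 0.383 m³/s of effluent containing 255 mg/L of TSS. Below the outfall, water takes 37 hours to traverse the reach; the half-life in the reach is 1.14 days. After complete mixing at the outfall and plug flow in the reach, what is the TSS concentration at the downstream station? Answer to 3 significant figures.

Mass balance: C = (2.490·6.800 + 0.3830·255.0) / 2.873 = 114.6/2.873 = 39.89 mg/L.
Half-life 1.14 d → k = ln 2 / 1.14 = 0.6080 d⁻¹.
After decay, C = 39.89 × e^(−kt) = 39.89 × 0.3917 = 15.62 mg/L.

15.6 mg/L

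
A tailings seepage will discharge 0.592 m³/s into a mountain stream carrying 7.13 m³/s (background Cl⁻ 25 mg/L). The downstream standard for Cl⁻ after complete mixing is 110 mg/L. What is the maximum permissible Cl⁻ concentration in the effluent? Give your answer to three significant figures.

1130 mg/L

At the limit, (Qr·Cr + Qe·Cₑ)/(Qr + Qe) = 110:
Cₑ = (7.722·110 − 7.130·25.00) / 0.5920 = 1134 mg/L.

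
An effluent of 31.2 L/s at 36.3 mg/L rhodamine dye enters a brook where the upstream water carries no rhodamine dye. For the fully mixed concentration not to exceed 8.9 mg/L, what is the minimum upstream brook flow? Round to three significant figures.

96.1 L/s

Set C_mix = 8.9: (Q·0 + 31.20·36.30) / (Q + 31.20) = 8.9
→ Q = 31.20·(36.30 − 8.9)/(8.9 − 0) = 96.05 L/s.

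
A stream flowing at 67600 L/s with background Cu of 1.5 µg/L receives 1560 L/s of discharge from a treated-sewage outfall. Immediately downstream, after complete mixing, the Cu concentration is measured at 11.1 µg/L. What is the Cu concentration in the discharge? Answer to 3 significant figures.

427 µg/L

Mass balance: 67600·1.500 + 1560·Cₑ = 69160·11.10
→ Cₑ = (69160·11.10 − 67600·1.500) / 1560 = 427.1 µg/L.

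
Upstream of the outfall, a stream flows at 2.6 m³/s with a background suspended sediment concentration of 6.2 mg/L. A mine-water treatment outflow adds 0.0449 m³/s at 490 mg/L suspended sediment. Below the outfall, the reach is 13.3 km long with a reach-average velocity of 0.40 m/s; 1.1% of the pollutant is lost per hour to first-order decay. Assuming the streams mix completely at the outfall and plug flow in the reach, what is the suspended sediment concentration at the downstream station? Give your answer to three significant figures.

Mixed concentration C = ΣQC/ΣQ = (2.600·6.200 + 0.04490·490.0) / 2.645 = 38.12/2.645 = 14.41 mg/L.
Travel time t = 13.3·1000 / 0.40 = 33250 s = 9.236 h.
1.1%/h lost → k = −ln(1 − 0.011) = 0.01106 h⁻¹.
Decay over the reach: 14.41·exp(−kt) = 14.41·0.9029 = 13.01 mg/L.

13.0 mg/L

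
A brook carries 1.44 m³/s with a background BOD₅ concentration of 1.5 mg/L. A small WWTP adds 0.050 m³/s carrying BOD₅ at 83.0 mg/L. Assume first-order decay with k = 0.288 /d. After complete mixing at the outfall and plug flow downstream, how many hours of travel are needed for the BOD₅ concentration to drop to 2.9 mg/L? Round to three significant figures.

31.6 h

Conservation of mass: C = (1.440·1.500 + 0.05000·83.00) / 1.490 = 6.310/1.490 = 4.235 mg/L.
4.235·exp(−k·t) = 2.9 → t = ln(4.235/2.9)/k = 113600 s = 31.55 h.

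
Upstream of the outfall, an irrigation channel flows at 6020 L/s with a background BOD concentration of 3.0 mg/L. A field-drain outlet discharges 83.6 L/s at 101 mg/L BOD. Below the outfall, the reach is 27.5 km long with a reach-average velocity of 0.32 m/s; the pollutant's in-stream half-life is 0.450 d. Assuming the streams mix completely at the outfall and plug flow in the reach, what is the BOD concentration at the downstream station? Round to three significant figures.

0.938 mg/L

Flow-weighted average: C = (6020·3.000 + 83.60·101.0) / 6104 = 26500/6104 = 4.342 mg/L.
Travel time t = 27.5·1000 / 0.32 = 85940 s = 23.87 h.
Half-life 0.450 d → k = ln 2 / 0.450 = 1.540 d⁻¹.
After decay, C = 4.342 × e^(−kt) = 4.342 × 0.2161 = 0.9383 mg/L.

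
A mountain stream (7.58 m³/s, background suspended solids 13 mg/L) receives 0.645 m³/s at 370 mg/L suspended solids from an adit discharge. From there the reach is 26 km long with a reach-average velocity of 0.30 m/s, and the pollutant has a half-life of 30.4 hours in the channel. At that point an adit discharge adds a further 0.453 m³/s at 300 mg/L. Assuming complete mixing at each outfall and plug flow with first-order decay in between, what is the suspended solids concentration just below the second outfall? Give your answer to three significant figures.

38.1 mg/L

Conservation of mass: C = (7.580·13.00 + 0.6450·370.0) / 8.225 = 337.2/8.225 = 41.00 mg/L; combined flow 8.225 m³/s.
Travel time t = 26·1000 / 0.30 = 86670 s = 24.07 h.
Half-life 30.4 h → k = ln 2 / 30.4 = 0.02280 h⁻¹ = 0.5472 d⁻¹.
Decay over the reach: 41.00·exp(−kt) = 41.00·0.5776 = 23.68 mg/L.
At the second outfall, C = (8.225·23.68 + 0.4530·300.0) / (8.225 + 0.4530) = 38.10 mg/L.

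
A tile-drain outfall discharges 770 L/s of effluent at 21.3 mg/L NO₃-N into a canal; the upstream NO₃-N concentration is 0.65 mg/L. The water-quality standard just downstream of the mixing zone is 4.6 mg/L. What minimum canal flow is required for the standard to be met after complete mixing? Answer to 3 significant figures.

Set C_mix = 4.6: (Q·0.6500 + 770.0·21.30) / (Q + 770.0) = 4.6
→ Q = 770.0·(21.30 − 4.6)/(4.6 − 0.6500) = 3255 L/s.

3260 L/s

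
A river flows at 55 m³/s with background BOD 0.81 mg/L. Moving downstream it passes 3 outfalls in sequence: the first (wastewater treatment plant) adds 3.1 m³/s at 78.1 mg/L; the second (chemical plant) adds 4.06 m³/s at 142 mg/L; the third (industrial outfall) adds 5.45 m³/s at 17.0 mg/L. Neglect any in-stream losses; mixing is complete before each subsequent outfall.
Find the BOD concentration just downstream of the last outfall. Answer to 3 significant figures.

14.1 mg/L

After outfall 1: Q = 55.00 + 3.100 = 58.10 m³/s; C = (55.00·0.8100 + 3.100·78.10)/58.10 = 4.934 mg/L.
After outfall 2: Q = 58.10 + 4.060 = 62.16 m³/s; C = (58.10·4.934 + 4.060·142.0)/62.16 = 13.89 mg/L.
After outfall 3: Q = 62.16 + 5.450 = 67.61 m³/s; C = (62.16·13.89 + 5.450·17.00)/67.61 = 14.14 mg/L.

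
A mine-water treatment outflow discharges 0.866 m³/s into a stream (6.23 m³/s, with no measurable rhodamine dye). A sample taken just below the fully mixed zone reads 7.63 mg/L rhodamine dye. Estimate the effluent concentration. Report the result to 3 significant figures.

62.5 mg/L

Mass balance: 6.230·0 + 0.8660·Cₑ = 7.096·7.630
→ Cₑ = (7.096·7.630 − 6.230·0) / 0.8660 = 62.52 mg/L.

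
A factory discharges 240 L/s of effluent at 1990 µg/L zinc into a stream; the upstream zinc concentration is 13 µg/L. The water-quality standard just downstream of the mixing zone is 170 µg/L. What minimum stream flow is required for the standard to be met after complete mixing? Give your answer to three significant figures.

2780 L/s

Set C_mix = 170: (Q·13.00 + 240.0·1990) / (Q + 240.0) = 170
→ Q = 240.0·(1990 − 170)/(170 − 13.00) = 2782 L/s.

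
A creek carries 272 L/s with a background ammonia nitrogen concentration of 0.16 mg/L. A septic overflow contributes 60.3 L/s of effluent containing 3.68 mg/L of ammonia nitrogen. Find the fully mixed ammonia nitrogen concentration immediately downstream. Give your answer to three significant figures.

0.799 mg/L

Conservation of mass: C = (272.0·0.1600 + 60.30·3.680) / 332.3 = 265.4/332.3 = 0.7987 mg/L.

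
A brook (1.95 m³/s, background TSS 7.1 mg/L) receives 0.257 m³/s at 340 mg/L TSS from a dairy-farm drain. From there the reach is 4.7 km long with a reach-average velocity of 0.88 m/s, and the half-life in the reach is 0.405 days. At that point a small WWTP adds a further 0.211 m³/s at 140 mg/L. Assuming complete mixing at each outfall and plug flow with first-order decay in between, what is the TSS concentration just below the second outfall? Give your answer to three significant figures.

Flow-weighted average: C = (1.950·7.100 + 0.2570·340.0) / 2.207 = 101.2/2.207 = 45.87 mg/L; combined flow 2.207 m³/s.
Travel time t = 4.7·1000 / 0.88 = 5341 s = 1.484 h.
Half-life 0.405 d → k = ln 2 / 0.405 = 1.711 d⁻¹.
First-order decay: C = 45.87·exp(−k·t) = 45.87·0.8996 = 41.26 mg/L.
Second outfall: C = (2.207·41.26 + 0.2110·140.0)/2.418 = 49.88 mg/L.

49.9 mg/L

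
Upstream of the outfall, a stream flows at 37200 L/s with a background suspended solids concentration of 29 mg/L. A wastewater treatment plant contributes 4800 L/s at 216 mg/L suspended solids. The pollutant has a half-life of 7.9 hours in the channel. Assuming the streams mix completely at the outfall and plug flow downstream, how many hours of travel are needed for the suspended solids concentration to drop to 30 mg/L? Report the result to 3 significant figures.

5.91 h

Mass balance: C = (37200·29.00 + 4800·216.0) / 42000 = 2116000/42000 = 50.37 mg/L.
Half-life 7.9 h → k = ln 2 / 7.9 = 0.08774 h⁻¹ = 2.106 d⁻¹.
50.37·exp(−k·t) = 30 → t = ln(50.37/30)/k = 21260 s = 5.906 h.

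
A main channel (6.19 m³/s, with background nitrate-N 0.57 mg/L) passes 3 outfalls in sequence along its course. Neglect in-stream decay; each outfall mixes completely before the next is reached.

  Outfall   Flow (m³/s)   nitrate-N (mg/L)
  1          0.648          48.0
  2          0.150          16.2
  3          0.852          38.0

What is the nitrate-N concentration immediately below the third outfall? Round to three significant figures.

8.86 mg/L

After outfall 1: Q = 6.190 + 0.6480 = 6.838 m³/s; C = (6.190·0.5700 + 0.6480·48.00)/6.838 = 5.065 mg/L.
After outfall 2: Q = 6.838 + 0.1500 = 6.988 m³/s; C = (6.838·5.065 + 0.1500·16.20)/6.988 = 5.304 mg/L.
After outfall 3: Q = 6.988 + 0.8520 = 7.840 m³/s; C = (6.988·5.304 + 0.8520·38.00)/7.840 = 8.857 mg/L.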